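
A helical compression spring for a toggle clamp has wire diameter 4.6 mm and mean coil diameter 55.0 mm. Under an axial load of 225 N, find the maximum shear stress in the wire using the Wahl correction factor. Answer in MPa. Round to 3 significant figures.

Spring index C = D/d = 55.0/4.6 = 11.9565
K_W = (4C−1)/(4C−4) + 0.615/C = 46.826/43.826 + 0.0514 = 1.1199
τ₀ = 8FD/(πd³) = 8·225·55.0/(π·4.6³) = 99000/305.79 = 323.75 MPa
τ_max = K·τ₀ = 1.1199 × 323.75 = 362.57 MPa

363 MPa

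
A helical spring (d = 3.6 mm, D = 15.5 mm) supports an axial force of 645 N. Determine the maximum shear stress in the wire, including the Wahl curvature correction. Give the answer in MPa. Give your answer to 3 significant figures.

747 MPa

Spring index C = D/d = 15.5/3.6 = 4.3056
K_W = (4C−1)/(4C−4) + 0.615/C = 16.222/13.222 + 0.1428 = 1.3697
τ₀ = 8FD/(πd³) = 8·645·15.5/(π·3.6³) = 79980/146.57 = 545.66 MPa
τ_max = K·τ₀ = 1.3697 × 545.66 = 747.41 MPa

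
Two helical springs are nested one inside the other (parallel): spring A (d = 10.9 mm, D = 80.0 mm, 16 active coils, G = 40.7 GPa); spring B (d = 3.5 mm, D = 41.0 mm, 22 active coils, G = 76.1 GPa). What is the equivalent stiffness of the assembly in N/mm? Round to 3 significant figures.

k_A = Gd⁴/(8D³N_a) = (40.7×10³)(10.9⁴)/(8·80.0³·16) = 8.7664 N/mm
k_B = Gd⁴/(8D³N_a) = (76.1×10³)(3.5⁴)/(8·41.0³·22) = 0.94144 N/mm
Parallel: k_eq = 8.7664 + 0.94144 = 9.7078 N/mm

9.71 N/mm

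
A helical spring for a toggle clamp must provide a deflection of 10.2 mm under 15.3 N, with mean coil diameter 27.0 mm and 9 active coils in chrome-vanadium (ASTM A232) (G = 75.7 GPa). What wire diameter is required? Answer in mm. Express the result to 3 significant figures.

2.30 mm

Required rate k = F/δ = 15.3/10.2 = 1.5 N/mm
d = (8D³N_a·k / G)^(1/4) = (8·27.0³·9·1.5 / (75.7×10³))^0.25
  = (28.081)^0.25 = 2.3020 mm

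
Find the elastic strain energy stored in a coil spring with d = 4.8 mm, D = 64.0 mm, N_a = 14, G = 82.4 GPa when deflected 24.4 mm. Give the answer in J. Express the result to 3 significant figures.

0.443 J

k = Gd⁴/(8D³N_a) = (82.4×10³)(4.8⁴)/(8·64.0³·14) = 1.4898 N/mm
U = ½kδ² = 0.5 × 1.4898 × 24.4² = 443.49 N·mm = 0.44349 J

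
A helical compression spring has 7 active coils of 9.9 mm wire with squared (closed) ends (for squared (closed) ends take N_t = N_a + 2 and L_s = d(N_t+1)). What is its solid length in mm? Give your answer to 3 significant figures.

99.0 mm

squared (closed) ends: N_t = N_a + 2 = 7 + 2 = 9
L_s = d·(N_t+1) = 9.9 × 10 = 99 mm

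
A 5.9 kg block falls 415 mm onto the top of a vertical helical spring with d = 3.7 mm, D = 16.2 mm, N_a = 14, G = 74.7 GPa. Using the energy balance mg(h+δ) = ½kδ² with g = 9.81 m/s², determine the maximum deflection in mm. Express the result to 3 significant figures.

42.4 mm

k = Gd⁴/(8D³N_a) = (74.7×10³)(3.7⁴)/(8·16.2³·14) = 29.401 N/mm
W = mg = 5.9 × 9.81 = 57.879 N
½kδ² − Wδ − Wh = 0 → δ = (W + √(W² + 2kWh))/k
δ = (57.879 + √(3350 + 1.41242e+06))/29.401 = (57.879 + 1189.9)/29.401 = 42.438 mm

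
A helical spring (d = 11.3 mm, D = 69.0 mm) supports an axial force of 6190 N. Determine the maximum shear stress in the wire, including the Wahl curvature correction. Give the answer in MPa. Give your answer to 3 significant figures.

Spring index C = D/d = 69.0/11.3 = 6.1062
K_W = (4C−1)/(4C−4) + 0.615/C = 23.425/20.425 + 0.1007 = 1.2476
τ₀ = 8FD/(πd³) = 8·6190·69.0/(π·11.3³) = 3.41688e+06/4533 = 753.78 MPa
τ_max = K·τ₀ = 1.2476 × 753.78 = 940.41 MPa

940 MPa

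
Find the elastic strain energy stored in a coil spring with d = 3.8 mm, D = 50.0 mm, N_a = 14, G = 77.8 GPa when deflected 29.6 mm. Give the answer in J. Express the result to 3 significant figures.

0.508 J

k = Gd⁴/(8D³N_a) = (77.8×10³)(3.8⁴)/(8·50.0³·14) = 1.1587 N/mm
U = ½kδ² = 0.5 × 1.1587 × 29.6² = 507.62 N·mm = 0.50762 J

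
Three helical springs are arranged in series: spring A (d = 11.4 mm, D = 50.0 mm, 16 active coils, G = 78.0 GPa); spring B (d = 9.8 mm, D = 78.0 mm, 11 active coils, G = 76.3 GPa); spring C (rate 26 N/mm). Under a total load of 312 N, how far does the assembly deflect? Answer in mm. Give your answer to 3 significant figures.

34.3 mm

k_A = Gd⁴/(8D³N_a) = (78.0×10³)(11.4⁴)/(8·50.0³·16) = 82.337 N/mm
k_B = Gd⁴/(8D³N_a) = (76.3×10³)(9.8⁴)/(8·78.0³·11) = 16.852 N/mm
Series: 1/k_eq = 1/82.337 + 1/16.852 + 1/26 = 0.10995; k_eq = 9.0954 N/mm
δ = F/k_eq = 312/9.0954 = 34.303 mm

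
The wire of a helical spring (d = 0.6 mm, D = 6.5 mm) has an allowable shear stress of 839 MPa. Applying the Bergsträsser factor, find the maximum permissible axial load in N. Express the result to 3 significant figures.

C = D/d = 6.5/0.6 = 10.8333
K_B = (4C+2)/(4C−3) = 45.333/40.333 = 1.1240
τ_max = K·8FD/(πd³) → F_max = τ_allow·πd³/(8DK)
F_max = 839·π·0.6³/(8·6.5·1.1240) = 569.33/58.446 = 9.7411 N

9.74 N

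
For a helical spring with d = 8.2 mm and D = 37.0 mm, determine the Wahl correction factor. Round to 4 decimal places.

1.3498

C = D/d = 37.0/8.2 = 4.5122
K_W = (4C−1)/(4C−4) + 0.615/C = 17.049/14.049 + 0.1363 = 1.3498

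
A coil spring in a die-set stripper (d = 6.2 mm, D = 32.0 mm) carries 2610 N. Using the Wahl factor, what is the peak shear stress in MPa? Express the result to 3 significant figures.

Spring index C = D/d = 32.0/6.2 = 5.1613
K_W = (4C−1)/(4C−4) + 0.615/C = 19.645/16.645 + 0.1192 = 1.2994
τ₀ = 8FD/(πd³) = 8·2610·32.0/(π·6.2³) = 668160/748.73 = 892.39 MPa
τ_max = K·τ₀ = 1.2994 × 892.39 = 1159.6 MPa

1160 MPa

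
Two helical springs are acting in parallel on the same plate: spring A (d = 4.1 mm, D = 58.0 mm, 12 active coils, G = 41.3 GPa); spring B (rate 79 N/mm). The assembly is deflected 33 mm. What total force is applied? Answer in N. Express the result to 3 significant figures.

k_A = Gd⁴/(8D³N_a) = (41.3×10³)(4.1⁴)/(8·58.0³·12) = 0.62306 N/mm
Parallel: k_eq = 0.62306 + 79 = 79.623 N/mm
F = k_eq·δ = 79.623·33 = 2627.6 N

2630 N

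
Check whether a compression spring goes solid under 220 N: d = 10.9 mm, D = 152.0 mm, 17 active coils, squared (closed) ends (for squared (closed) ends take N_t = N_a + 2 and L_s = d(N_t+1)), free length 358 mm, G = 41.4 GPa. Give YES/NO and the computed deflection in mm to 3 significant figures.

YES, δ = 180 mm

k = Gd⁴/(8D³N_a) = (41.4×10³)(10.9⁴)/(8·152.0³·17) = 1.2236 N/mm
N_t = 19; L_s = 10.9·20 = 218 mm; δ_solid = L₀ − L_s = 358 − 218 = 140 mm
δ = F/k = 220/1.2236 = 179.8 mm
δ ≥ δ_solid → spring goes solid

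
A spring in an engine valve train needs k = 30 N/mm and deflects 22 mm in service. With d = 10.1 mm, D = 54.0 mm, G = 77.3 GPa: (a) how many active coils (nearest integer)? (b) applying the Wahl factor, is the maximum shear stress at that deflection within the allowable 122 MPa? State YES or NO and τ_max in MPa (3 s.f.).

N_a = Gd⁴/(8D³k) = (77.3×10³)(10.1⁴)/(8·54.0³·30) = 21.28 → N_a = 21
Actual rate k = Gd⁴/(8D³·21) = 30.407 N/mm
Working load F = kδ = 30.407·22 = 668.96 N
C = 54.0/10.1 = 5.3465; K_W = (4C−1)/(4C−4)+0.615/C = 1.2876
τ_max = K_W·8FD/(πd³) = 1.2876·89.283 = 114.96 MPa
τ_max ≤ 122 MPa → acceptable

(a) 21 coils; (b) YES, τ_max = 115 MPa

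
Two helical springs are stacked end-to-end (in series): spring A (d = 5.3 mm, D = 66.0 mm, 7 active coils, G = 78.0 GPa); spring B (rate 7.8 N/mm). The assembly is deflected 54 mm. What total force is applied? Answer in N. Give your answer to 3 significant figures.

139 N

k_A = Gd⁴/(8D³N_a) = (78.0×10³)(5.3⁴)/(8·66.0³·7) = 3.8228 N/mm
Series: 1/k_eq = 1/3.8228 + 1/7.8 = 0.3898; k_eq = 2.5654 N/mm
F = k_eq·δ = 2.5654·54 = 138.53 N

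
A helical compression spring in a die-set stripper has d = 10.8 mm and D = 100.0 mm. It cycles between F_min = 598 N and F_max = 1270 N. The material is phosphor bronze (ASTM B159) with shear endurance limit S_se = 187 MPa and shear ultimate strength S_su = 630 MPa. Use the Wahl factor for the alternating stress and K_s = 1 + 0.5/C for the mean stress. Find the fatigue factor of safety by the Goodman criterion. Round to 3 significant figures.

C = D/d = 100.0/10.8 = 9.2593; K_W = (4C−1)/(4C−4)+0.615/C = 1.1572; K_s = 1+0.5/C = 1.0540
F_a = (F_max−F_min)/2 = 336 N; F_m = (F_max+F_min)/2 = 934 N
τ_a = K_W·8F_aD/(πd³) = 1.1572 × 67.922 = 78.601 MPa
τ_m = K_s·8F_mD/(πd³) = 1.0540 × 188.81 = 199 MPa
Goodman: 1/n_f = τ_a/S_se + τ_m/S_su = 78.601/187 + 199/630 = 0.42032 + 0.31588 = 0.7362
n_f = 1/0.7362 = 1.358

1.36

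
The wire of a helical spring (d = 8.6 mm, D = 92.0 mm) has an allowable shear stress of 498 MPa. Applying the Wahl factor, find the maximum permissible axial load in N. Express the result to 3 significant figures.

C = D/d = 92.0/8.6 = 10.6977
K_W = (4C−1)/(4C−4) + 0.615/C = 41.791/38.791 + 0.0575 = 1.1348
τ_max = K·8FD/(πd³) → F_max = τ_allow·πd³/(8DK)
F_max = 498·π·8.6³/(8·92.0·1.1348) = 9.9512e+05/835.23 = 1191.4 N

1190 N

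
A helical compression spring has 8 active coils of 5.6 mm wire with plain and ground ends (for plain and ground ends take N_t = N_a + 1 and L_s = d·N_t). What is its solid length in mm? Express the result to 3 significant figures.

50.4 mm

plain and ground ends: N_t = N_a + 1 = 8 + 1 = 9
L_s = d·N_t = 5.6 × 9 = 50.4 mm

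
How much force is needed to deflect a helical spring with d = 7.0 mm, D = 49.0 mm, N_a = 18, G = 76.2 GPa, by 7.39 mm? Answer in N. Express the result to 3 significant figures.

79.8 N

k = Gd⁴/(8D³N_a) = (76.2×10³)(7.0⁴)/(8·49.0³·18) = 10.799 N/mm
F = k·δ = 10.799 × 7.39 = 79.807 N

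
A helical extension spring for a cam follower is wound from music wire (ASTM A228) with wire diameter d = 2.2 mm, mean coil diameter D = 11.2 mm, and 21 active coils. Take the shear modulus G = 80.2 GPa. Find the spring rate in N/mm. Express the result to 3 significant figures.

k = Gd⁴/(8D³N_a) = (80.2×10³ × 2.2⁴) / (8 × 11.2³ × 21)
  = 1.87873e+06 / 236028 = 7.9598 N/mm

7.96 N/mm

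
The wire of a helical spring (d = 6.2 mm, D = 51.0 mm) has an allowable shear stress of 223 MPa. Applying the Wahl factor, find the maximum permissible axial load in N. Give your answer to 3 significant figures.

C = D/d = 51.0/6.2 = 8.2258
K_W = (4C−1)/(4C−4) + 0.615/C = 31.903/28.903 + 0.0748 = 1.1786
τ_max = K·8FD/(πd³) → F_max = τ_allow·πd³/(8DK)
F_max = 223·π·6.2³/(8·51.0·1.1786) = 1.6697e+05/480.85 = 347.23 N

347 N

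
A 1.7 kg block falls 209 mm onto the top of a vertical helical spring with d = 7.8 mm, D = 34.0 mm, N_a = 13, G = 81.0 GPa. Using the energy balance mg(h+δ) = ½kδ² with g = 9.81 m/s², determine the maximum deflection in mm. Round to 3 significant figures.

9.98 mm

k = Gd⁴/(8D³N_a) = (81.0×10³)(7.8⁴)/(8·34.0³·13) = 73.349 N/mm
W = mg = 1.7 × 9.81 = 16.677 N
½kδ² − Wδ − Wh = 0 → δ = (W + √(W² + 2kWh))/k
δ = (16.677 + √(278.12 + 511314))/73.349 = (16.677 + 715.26)/73.349 = 9.9788 mm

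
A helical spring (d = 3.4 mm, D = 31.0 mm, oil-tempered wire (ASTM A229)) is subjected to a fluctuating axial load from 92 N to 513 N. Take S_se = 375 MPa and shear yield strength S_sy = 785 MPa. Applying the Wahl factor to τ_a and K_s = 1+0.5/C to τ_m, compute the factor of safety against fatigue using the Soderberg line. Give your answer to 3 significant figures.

C = D/d = 31.0/3.4 = 9.1176; K_W = (4C−1)/(4C−4)+0.615/C = 1.1598; K_s = 1+0.5/C = 1.0548
F_a = (F_max−F_min)/2 = 210.5 N; F_m = (F_max+F_min)/2 = 302.5 N
τ_a = K_W·8F_aD/(πd³) = 1.1598 × 422.78 = 490.36 MPa
τ_m = K_s·8F_mD/(πd³) = 1.0548 × 607.56 = 640.88 MPa
Soderberg: 1/n_f = τ_a/S_se + τ_m/S_sy = 490.36/375 + 640.88/785 = 1.30763 + 0.81641 = 2.124
n_f = 1/2.124 = 0.4708

0.471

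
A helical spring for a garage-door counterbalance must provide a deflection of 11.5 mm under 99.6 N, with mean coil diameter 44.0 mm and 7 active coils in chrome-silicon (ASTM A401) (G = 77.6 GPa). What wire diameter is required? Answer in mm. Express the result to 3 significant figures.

4.80 mm

Required rate k = F/δ = 99.6/11.5 = 8.6609 N/mm
d = (8D³N_a·k / G)^(1/4) = (8·44.0³·7·8.6609 / (77.6×10³))^0.25
  = (532.41)^0.25 = 4.8035 mm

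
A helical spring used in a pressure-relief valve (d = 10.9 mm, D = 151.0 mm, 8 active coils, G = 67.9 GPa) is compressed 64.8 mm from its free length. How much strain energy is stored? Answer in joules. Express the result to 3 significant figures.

k = Gd⁴/(8D³N_a) = (67.9×10³)(10.9⁴)/(8·151.0³·8) = 4.3498 N/mm
U = ½kδ² = 0.5 × 4.3498 × 64.8² = 9132.4 N·mm = 9.1324 J

9.13 J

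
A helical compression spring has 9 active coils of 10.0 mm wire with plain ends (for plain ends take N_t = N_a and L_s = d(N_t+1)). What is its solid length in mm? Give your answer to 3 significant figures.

plain ends: N_t = N_a = 9
L_s = d·(N_t+1) = 10.0 × 10 = 100 mm

100 mm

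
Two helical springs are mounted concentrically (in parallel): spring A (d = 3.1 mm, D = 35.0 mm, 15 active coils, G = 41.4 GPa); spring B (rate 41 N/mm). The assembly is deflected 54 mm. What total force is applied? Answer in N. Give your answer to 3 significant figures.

2250 N

k_A = Gd⁴/(8D³N_a) = (41.4×10³)(3.1⁴)/(8·35.0³·15) = 0.74312 N/mm
Parallel: k_eq = 0.74312 + 41 = 41.743 N/mm
F = k_eq·δ = 41.743·54 = 2254.1 N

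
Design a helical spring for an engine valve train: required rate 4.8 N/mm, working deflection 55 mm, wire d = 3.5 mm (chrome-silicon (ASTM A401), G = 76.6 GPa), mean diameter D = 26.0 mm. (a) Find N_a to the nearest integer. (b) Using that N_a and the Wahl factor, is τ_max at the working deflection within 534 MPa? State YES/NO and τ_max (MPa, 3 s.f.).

N_a = Gd⁴/(8D³k) = (76.6×10³)(3.5⁴)/(8·26.0³·4.8) = 17.03 → N_a = 17
Actual rate k = Gd⁴/(8D³·17) = 4.8089 N/mm
Working load F = kδ = 4.8089·55 = 264.49 N
C = 26.0/3.5 = 7.4286; K_W = (4C−1)/(4C−4)+0.615/C = 1.1995
τ_max = K_W·8FD/(πd³) = 1.1995·408.43 = 489.89 MPa
τ_max ≤ 534 MPa → acceptable

(a) 17 coils; (b) YES, τ_max = 490 MPa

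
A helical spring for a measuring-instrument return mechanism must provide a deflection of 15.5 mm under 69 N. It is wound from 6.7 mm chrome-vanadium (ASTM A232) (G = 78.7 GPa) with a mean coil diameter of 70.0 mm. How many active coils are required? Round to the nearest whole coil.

Required rate k = F/δ = 69/15.5 = 4.4516 N/mm
N_a = Gd⁴/(8D³k) = (78.7×10³ × 6.7⁴)/(8 × 70.0³ × 4.4516)
    = 1.58589e+08 / 1.22152e+07 = 12.98 → 13 coils

13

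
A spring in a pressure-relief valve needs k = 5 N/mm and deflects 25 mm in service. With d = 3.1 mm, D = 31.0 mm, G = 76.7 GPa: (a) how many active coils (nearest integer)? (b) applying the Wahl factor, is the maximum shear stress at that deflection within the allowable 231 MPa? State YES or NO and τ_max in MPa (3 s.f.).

N_a = Gd⁴/(8D³k) = (76.7×10³)(3.1⁴)/(8·31.0³·5) = 5.944 → N_a = 6
Actual rate k = Gd⁴/(8D³·6) = 4.9535 N/mm
Working load F = kδ = 4.9535·25 = 123.84 N
C = 31.0/3.1 = 10.0000; K_W = (4C−1)/(4C−4)+0.615/C = 1.1448
τ_max = K_W·8FD/(πd³) = 1.1448·328.15 = 375.68 MPa
τ_max > 231 MPa → exceeds allowable

(a) 6 coils; (b) NO, τ_max = 376 MPa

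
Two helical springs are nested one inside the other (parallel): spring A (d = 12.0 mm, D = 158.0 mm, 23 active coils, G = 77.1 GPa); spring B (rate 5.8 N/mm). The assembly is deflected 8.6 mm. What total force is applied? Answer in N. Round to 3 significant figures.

68.8 N

k_A = Gd⁴/(8D³N_a) = (77.1×10³)(12.0⁴)/(8·158.0³·23) = 2.2029 N/mm
Parallel: k_eq = 2.2029 + 5.8 = 8.0029 N/mm
F = k_eq·δ = 8.0029·8.6 = 68.825 N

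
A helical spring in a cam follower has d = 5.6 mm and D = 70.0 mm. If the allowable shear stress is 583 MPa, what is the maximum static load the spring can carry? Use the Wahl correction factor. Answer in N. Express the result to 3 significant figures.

515 N

C = D/d = 70.0/5.6 = 12.5000
K_W = (4C−1)/(4C−4) + 0.615/C = 49.000/46.000 + 0.0492 = 1.1144
τ_max = K·8FD/(πd³) → F_max = τ_allow·πd³/(8DK)
F_max = 583·π·5.6³/(8·70.0·1.1144) = 3.2165e+05/624.07 = 515.4 N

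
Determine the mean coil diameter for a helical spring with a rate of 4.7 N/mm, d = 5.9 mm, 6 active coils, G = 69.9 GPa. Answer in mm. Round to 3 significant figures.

D = (Gd⁴/(8N_a·k))^(1/3) = (69.9×10³·5.9⁴/(8·6·4.7))^(1/3)
  = (375445)^(1/3) = 72.1410 mm

72.1 mm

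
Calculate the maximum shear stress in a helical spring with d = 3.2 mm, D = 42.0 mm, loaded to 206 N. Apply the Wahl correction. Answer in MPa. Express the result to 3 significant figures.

Spring index C = D/d = 42.0/3.2 = 13.1250
K_W = (4C−1)/(4C−4) + 0.615/C = 51.500/48.500 + 0.0469 = 1.1087
τ₀ = 8FD/(πd³) = 8·206·42.0/(π·3.2³) = 69216/102.94 = 672.37 MPa
τ_max = K·τ₀ = 1.1087 × 672.37 = 745.46 MPa

745 MPa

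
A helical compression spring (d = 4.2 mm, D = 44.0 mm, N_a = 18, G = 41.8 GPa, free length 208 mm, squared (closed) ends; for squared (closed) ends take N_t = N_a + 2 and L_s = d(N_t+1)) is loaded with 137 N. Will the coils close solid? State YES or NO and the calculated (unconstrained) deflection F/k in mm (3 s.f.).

k = Gd⁴/(8D³N_a) = (41.8×10³)(4.2⁴)/(8·44.0³·18) = 1.0604 N/mm
N_t = 20; L_s = 4.2·21 = 88.2 mm; δ_solid = L₀ − L_s = 208 − 88.2 = 119.8 mm
δ = F/k = 137/1.0604 = 129.2 mm
δ ≥ δ_solid → spring goes solid

YES, δ = 129 mm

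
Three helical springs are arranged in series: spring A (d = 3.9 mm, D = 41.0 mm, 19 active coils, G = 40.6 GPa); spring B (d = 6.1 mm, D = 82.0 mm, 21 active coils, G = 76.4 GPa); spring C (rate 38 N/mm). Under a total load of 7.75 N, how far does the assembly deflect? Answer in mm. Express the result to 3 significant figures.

15.6 mm

k_A = Gd⁴/(8D³N_a) = (40.6×10³)(3.9⁴)/(8·41.0³·19) = 0.89658 N/mm
k_B = Gd⁴/(8D³N_a) = (76.4×10³)(6.1⁴)/(8·82.0³·21) = 1.142 N/mm
Series: 1/k_eq = 1/0.89658 + 1/1.142 + 1/38 = 2.0173; k_eq = 0.4957 N/mm
δ = F/k_eq = 7.75/0.4957 = 15.634 mm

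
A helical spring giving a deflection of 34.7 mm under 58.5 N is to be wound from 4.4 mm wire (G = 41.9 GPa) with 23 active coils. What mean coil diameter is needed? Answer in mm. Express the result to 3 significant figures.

Required rate k = F/δ = 58.5/34.7 = 1.6859 N/mm
D = (Gd⁴/(8N_a·k))^(1/3) = (41.9×10³·4.4⁴/(8·23·1.6859))^(1/3)
  = (50626.8)^(1/3) = 36.9936 mm

37.0 mm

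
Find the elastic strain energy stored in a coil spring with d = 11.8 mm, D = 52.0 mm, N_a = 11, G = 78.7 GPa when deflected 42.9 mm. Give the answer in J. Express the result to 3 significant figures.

113 J

k = Gd⁴/(8D³N_a) = (78.7×10³)(11.8⁴)/(8·52.0³·11) = 123.31 N/mm
U = ½kδ² = 0.5 × 123.31 × 42.9² = 1.1347e+05 N·mm = 113.47 J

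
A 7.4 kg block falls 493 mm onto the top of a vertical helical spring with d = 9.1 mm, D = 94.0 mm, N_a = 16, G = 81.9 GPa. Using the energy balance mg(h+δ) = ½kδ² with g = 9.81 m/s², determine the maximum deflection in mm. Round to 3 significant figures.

131 mm

k = Gd⁴/(8D³N_a) = (81.9×10³)(9.1⁴)/(8·94.0³·16) = 5.2827 N/mm
W = mg = 7.4 × 9.81 = 72.594 N
½kδ² − Wδ − Wh = 0 → δ = (W + √(W² + 2kWh))/k
δ = (72.594 + √(5269.9 + 378123))/5.2827 = (72.594 + 619.19)/5.2827 = 130.95 mm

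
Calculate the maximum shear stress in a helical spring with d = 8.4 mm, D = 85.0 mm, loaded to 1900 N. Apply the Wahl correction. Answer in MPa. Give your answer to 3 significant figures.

793 MPa

Spring index C = D/d = 85.0/8.4 = 10.1190
K_W = (4C−1)/(4C−4) + 0.615/C = 39.476/36.476 + 0.0608 = 1.1430
τ₀ = 8FD/(πd³) = 8·1900·85.0/(π·8.4³) = 1.292e+06/1862 = 693.86 MPa
τ_max = K·τ₀ = 1.1430 × 693.86 = 793.1 MPa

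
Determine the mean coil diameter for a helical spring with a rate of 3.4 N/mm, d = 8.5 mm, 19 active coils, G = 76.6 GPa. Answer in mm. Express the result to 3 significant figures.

D = (Gd⁴/(8N_a·k))^(1/3) = (76.6×10³·8.5⁴/(8·19·3.4))^(1/3)
  = (773717)^(1/3) = 91.8038 mm

91.8 mm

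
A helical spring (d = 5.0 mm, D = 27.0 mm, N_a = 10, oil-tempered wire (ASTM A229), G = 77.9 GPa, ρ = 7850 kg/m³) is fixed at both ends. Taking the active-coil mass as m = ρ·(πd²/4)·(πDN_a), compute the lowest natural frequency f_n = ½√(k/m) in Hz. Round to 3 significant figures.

243 Hz

k = Gd⁴/(8D³N_a) = (77.9×10³)(5.0⁴)/(8·27.0³·10) = 30.92 N/mm = 30920 N/m
Wire length L = πDN_a = π·27.0·10 = 848.23 mm
m = ρ·(πd²/4)·L = 7850 × 19.635×10⁻⁶ m² × 0.84823 m = 0.13074 kg
f_n = ½√(k/m) = 0.5·√(30920/0.13074) = 0.5·√(2.365e+05) = 243.15 Hz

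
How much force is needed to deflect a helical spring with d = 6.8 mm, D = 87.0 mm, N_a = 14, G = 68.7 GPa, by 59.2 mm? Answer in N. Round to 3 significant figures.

118 N

k = Gd⁴/(8D³N_a) = (68.7×10³)(6.8⁴)/(8·87.0³·14) = 1.9917 N/mm
F = k·δ = 1.9917 × 59.2 = 117.91 N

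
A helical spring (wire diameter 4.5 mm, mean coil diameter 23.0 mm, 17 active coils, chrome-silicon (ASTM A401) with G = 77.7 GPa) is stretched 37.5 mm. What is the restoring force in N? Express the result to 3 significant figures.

k = Gd⁴/(8D³N_a) = (77.7×10³)(4.5⁴)/(8·23.0³·17) = 19.255 N/mm
F = k·δ = 19.255 × 37.5 = 722.07 N

722 N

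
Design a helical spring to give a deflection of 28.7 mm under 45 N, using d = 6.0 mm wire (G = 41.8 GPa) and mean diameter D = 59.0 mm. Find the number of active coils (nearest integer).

Required rate k = F/δ = 45/28.7 = 1.5679 N/mm
N_a = Gd⁴/(8D³k) = (41.8×10³ × 6.0⁴)/(8 × 59.0³ × 1.5679)
    = 5.41728e+07 / 2.57618e+06 = 21.03 → 21 coils

21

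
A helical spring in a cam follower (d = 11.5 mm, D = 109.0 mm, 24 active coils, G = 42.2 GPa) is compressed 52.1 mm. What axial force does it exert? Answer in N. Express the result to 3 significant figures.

k = Gd⁴/(8D³N_a) = (42.2×10³)(11.5⁴)/(8·109.0³·24) = 2.9684 N/mm
F = k·δ = 2.9684 × 52.1 = 154.65 N

155 N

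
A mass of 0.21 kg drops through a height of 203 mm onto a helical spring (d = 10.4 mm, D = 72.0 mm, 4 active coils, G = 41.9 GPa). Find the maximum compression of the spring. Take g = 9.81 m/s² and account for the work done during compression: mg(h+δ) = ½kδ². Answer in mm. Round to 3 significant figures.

4.56 mm

k = Gd⁴/(8D³N_a) = (41.9×10³)(10.4⁴)/(8·72.0³·4) = 41.039 N/mm
W = mg = 0.21 × 9.81 = 2.0601 N
½kδ² − Wδ − Wh = 0 → δ = (W + √(W² + 2kWh))/k
δ = (2.0601 + √(4.244 + 34325.3))/41.039 = (2.0601 + 185.28)/41.039 = 4.565 mm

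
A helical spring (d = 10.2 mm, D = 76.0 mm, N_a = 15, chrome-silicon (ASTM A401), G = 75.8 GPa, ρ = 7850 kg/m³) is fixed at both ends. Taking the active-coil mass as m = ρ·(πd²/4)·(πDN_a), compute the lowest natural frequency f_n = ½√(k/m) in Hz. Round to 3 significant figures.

k = Gd⁴/(8D³N_a) = (75.8×10³)(10.2⁴)/(8·76.0³·15) = 15.576 N/mm = 15576 N/m
Wire length L = πDN_a = π·76.0·15 = 3581.4 mm
m = ρ·(πd²/4)·L = 7850 × 81.713×10⁻⁶ m² × 3.5814 m = 2.2973 kg
f_n = ½√(k/m) = 0.5·√(15576/2.2973) = 0.5·√(6780.1) = 41.171 Hz

41.2 Hz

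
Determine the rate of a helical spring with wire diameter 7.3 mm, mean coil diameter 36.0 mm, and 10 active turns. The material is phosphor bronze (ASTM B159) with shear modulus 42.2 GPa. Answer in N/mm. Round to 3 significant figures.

32.1 N/mm

k = Gd⁴/(8D³N_a) = (42.2×10³ × 7.3⁴) / (8 × 36.0³ × 10)
  = 1.19841e+08 / 3.73248e+06 = 32.107 N/mm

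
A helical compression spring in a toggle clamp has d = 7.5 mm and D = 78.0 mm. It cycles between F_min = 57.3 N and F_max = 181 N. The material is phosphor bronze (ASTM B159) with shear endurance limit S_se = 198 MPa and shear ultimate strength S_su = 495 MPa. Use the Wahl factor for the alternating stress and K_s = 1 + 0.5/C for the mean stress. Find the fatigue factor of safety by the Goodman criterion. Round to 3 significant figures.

C = D/d = 78.0/7.5 = 10.4000; K_W = (4C−1)/(4C−4)+0.615/C = 1.1389; K_s = 1+0.5/C = 1.0481
F_a = (F_max−F_min)/2 = 61.85 N; F_m = (F_max+F_min)/2 = 119.15 N
τ_a = K_W·8F_aD/(πd³) = 1.1389 × 29.12 = 33.165 MPa
τ_m = K_s·8F_mD/(πd³) = 1.0481 × 56.098 = 58.795 MPa
Goodman: 1/n_f = τ_a/S_se + τ_m/S_su = 33.165/198 + 58.795/495 = 0.16750 + 0.11878 = 0.28628
n_f = 1/0.28628 = 3.493

3.49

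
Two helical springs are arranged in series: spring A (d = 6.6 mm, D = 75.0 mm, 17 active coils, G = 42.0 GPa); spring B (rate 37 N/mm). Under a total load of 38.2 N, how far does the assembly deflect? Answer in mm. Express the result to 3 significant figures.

28.5 mm

k_A = Gd⁴/(8D³N_a) = (42.0×10³)(6.6⁴)/(8·75.0³·17) = 1.389 N/mm
Series: 1/k_eq = 1/1.389 + 1/37 = 0.74697; k_eq = 1.3387 N/mm
δ = F/k_eq = 38.2/1.3387 = 28.534 mm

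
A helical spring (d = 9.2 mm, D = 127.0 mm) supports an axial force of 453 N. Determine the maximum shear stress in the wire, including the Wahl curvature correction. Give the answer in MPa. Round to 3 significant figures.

208 MPa

Spring index C = D/d = 127.0/9.2 = 13.8043
K_W = (4C−1)/(4C−4) + 0.615/C = 54.217/51.217 + 0.0446 = 1.1031
τ₀ = 8FD/(πd³) = 8·453·127.0/(π·9.2³) = 460248/2446.3 = 188.14 MPa
τ_max = K·τ₀ = 1.1031 × 188.14 = 207.54 MPa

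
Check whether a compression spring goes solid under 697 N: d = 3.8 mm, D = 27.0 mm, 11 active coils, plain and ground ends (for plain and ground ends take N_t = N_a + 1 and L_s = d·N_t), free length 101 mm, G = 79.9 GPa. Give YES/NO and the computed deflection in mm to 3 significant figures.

YES, δ = 72.5 mm

k = Gd⁴/(8D³N_a) = (79.9×10³)(3.8⁴)/(8·27.0³·11) = 9.6185 N/mm
N_t = 12; L_s = 3.8·12 = 45.6 mm; δ_solid = L₀ − L_s = 101 − 45.6 = 55.4 mm
δ = F/k = 697/9.6185 = 72.465 mm
δ ≥ δ_solid → spring goes solid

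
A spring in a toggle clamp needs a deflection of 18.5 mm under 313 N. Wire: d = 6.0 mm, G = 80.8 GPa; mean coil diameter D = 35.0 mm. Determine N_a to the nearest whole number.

Required rate k = F/δ = 313/18.5 = 16.919 N/mm
N_a = Gd⁴/(8D³k) = (80.8×10³ × 6.0⁴)/(8 × 35.0³ × 16.919)
    = 1.04717e+08 / 5.80319e+06 = 18.04 → 18 coils

18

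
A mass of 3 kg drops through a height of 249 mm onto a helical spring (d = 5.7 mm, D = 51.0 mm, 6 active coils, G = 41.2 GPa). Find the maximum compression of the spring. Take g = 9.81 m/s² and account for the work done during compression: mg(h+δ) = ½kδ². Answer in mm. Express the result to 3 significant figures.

50.8 mm

k = Gd⁴/(8D³N_a) = (41.2×10³)(5.7⁴)/(8·51.0³·6) = 6.8304 N/mm
W = mg = 3 × 9.81 = 29.43 N
½kδ² − Wδ − Wh = 0 → δ = (W + √(W² + 2kWh))/k
δ = (29.43 + √(866.12 + 100107))/6.8304 = (29.43 + 317.76)/6.8304 = 50.831 mm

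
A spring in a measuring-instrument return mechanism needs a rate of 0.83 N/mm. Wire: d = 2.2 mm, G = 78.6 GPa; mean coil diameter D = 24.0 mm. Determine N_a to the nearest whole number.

20

N_a = Gd⁴/(8D³k) = (78.6×10³ × 2.2⁴)/(8 × 24.0³ × 0.83)
    = 1.84125e+06 / 91791.4 = 20.06 → 20 coils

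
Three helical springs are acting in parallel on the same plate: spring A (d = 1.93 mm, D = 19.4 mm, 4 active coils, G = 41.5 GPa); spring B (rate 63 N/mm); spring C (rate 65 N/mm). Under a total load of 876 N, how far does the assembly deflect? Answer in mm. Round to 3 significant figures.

6.71 mm

k_A = Gd⁴/(8D³N_a) = (41.5×10³)(1.93⁴)/(8·19.4³·4) = 2.4645 N/mm
Parallel: k_eq = 2.4645 + 63 + 65 = 130.46 N/mm
δ = F/k_eq = 876/130.46 = 6.7145 mm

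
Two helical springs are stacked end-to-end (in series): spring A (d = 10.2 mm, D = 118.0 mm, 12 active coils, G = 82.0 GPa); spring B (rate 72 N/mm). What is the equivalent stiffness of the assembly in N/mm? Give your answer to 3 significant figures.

k_A = Gd⁴/(8D³N_a) = (82.0×10³)(10.2⁴)/(8·118.0³·12) = 5.6273 N/mm
Series: 1/k_eq = 1/5.6273 + 1/72 = 0.1916; k_eq = 5.2193 N/mm

5.22 N/mm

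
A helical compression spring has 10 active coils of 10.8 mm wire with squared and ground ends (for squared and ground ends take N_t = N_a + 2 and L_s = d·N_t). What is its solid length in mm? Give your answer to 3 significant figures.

130 mm

squared and ground ends: N_t = N_a + 2 = 10 + 2 = 12
L_s = d·N_t = 10.8 × 12 = 129.6 mm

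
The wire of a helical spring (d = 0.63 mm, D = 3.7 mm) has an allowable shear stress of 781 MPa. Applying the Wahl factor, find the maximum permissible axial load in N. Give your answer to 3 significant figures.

C = D/d = 3.7/0.63 = 5.8730
K_W = (4C−1)/(4C−4) + 0.615/C = 22.492/19.492 + 0.1047 = 1.2586
τ_max = K·8FD/(πd³) → F_max = τ_allow·πd³/(8DK)
F_max = 781·π·0.63³/(8·3.7·1.2586) = 613.51/37.255 = 16.468 N

16.5 N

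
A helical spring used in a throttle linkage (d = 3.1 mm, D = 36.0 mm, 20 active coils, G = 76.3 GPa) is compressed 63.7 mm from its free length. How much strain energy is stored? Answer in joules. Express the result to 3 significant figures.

k = Gd⁴/(8D³N_a) = (76.3×10³)(3.1⁴)/(8·36.0³·20) = 0.94394 N/mm
U = ½kδ² = 0.5 × 0.94394 × 63.7² = 1915.1 N·mm = 1.9151 J

1.92 J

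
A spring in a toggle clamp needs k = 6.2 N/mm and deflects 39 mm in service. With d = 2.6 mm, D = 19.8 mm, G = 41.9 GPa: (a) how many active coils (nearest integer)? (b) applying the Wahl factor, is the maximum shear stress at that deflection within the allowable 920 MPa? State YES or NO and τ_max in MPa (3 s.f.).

(a) 5 coils; (b) YES, τ_max = 824 MPa

N_a = Gd⁴/(8D³k) = (41.9×10³)(2.6⁴)/(8·19.8³·6.2) = 4.973 → N_a = 5
Actual rate k = Gd⁴/(8D³·5) = 6.1667 N/mm
Working load F = kδ = 6.1667·39 = 240.5 N
C = 19.8/2.6 = 7.6154; K_W = (4C−1)/(4C−4)+0.615/C = 1.1941
τ_max = K_W·8FD/(πd³) = 1.1941·689.92 = 823.86 MPa
τ_max ≤ 920 MPa → acceptable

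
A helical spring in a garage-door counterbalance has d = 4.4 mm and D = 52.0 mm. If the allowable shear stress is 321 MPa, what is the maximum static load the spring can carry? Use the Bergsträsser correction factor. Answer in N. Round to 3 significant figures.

186 N

C = D/d = 52.0/4.4 = 11.8182
K_B = (4C+2)/(4C−3) = 49.273/44.273 = 1.1129
τ_max = K·8FD/(πd³) → F_max = τ_allow·πd³/(8DK)
F_max = 321·π·4.4³/(8·52.0·1.1129) = 85904/462.98 = 185.55 N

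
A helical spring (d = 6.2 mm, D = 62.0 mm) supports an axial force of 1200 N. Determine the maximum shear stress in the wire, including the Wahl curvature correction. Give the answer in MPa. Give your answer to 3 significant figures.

910 MPa

Spring index C = D/d = 62.0/6.2 = 10.0000
K_W = (4C−1)/(4C−4) + 0.615/C = 39.000/36.000 + 0.0615 = 1.1448
τ₀ = 8FD/(πd³) = 8·1200·62.0/(π·6.2³) = 595200/748.73 = 794.95 MPa
τ_max = K·τ₀ = 1.1448 × 794.95 = 910.08 MPa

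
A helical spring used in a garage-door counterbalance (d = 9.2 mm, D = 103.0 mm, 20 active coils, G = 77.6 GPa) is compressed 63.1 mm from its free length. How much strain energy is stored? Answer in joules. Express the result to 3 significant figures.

6.33 J

k = Gd⁴/(8D³N_a) = (77.6×10³)(9.2⁴)/(8·103.0³·20) = 3.1797 N/mm
U = ½kδ² = 0.5 × 3.1797 × 63.1² = 6330.1 N·mm = 6.3301 J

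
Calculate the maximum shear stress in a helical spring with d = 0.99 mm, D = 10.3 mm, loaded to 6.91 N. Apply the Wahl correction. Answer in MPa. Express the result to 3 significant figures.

213 MPa

Spring index C = D/d = 10.3/0.99 = 10.4040
K_W = (4C−1)/(4C−4) + 0.615/C = 40.616/37.616 + 0.0591 = 1.1389
τ₀ = 8FD/(πd³) = 8·6.91·10.3/(π·0.99³) = 569.384/3.0483 = 186.79 MPa
τ_max = K·τ₀ = 1.1389 × 186.79 = 212.73 MPa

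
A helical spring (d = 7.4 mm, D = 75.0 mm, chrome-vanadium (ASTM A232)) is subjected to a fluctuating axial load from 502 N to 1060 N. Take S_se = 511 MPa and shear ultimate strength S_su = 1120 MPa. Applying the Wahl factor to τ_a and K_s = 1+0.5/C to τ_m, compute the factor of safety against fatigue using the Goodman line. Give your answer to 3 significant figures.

1.57

C = D/d = 75.0/7.4 = 10.1351; K_W = (4C−1)/(4C−4)+0.615/C = 1.1428; K_s = 1+0.5/C = 1.0493
F_a = (F_max−F_min)/2 = 279 N; F_m = (F_max+F_min)/2 = 781 N
τ_a = K_W·8F_aD/(πd³) = 1.1428 × 131.5 = 150.27 MPa
τ_m = K_s·8F_mD/(πd³) = 1.0493 × 368.09 = 386.25 MPa
Goodman: 1/n_f = τ_a/S_se + τ_m/S_su = 150.27/511 + 386.25/1120 = 0.29407 + 0.34487 = 0.63894
n_f = 1/0.63894 = 1.565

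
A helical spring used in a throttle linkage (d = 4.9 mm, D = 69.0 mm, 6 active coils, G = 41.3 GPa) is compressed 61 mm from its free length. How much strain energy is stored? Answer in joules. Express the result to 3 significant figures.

k = Gd⁴/(8D³N_a) = (41.3×10³)(4.9⁴)/(8·69.0³·6) = 1.5099 N/mm
U = ½kδ² = 0.5 × 1.5099 × 61² = 2809.2 N·mm = 2.8092 J

2.81 J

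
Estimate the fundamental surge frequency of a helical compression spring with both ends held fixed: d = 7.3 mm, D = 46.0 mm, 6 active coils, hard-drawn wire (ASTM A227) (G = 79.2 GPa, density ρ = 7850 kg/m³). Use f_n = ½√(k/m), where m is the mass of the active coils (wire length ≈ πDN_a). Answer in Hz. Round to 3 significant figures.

206 Hz

k = Gd⁴/(8D³N_a) = (79.2×10³)(7.3⁴)/(8·46.0³·6) = 48.14 N/mm = 48140 N/m
Wire length L = πDN_a = π·46.0·6 = 867.08 mm
m = ρ·(πd²/4)·L = 7850 × 41.854×10⁻⁶ m² × 0.86708 m = 0.28488 kg
f_n = ½√(k/m) = 0.5·√(48140/0.28488) = 0.5·√(1.6898e+05) = 205.54 Hz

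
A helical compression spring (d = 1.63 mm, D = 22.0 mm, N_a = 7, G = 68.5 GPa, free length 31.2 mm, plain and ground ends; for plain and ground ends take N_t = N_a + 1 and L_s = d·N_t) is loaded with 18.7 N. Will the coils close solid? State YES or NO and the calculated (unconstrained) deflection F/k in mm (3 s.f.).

k = Gd⁴/(8D³N_a) = (68.5×10³)(1.63⁴)/(8·22.0³·7) = 0.81093 N/mm
N_t = 8; L_s = 1.63·8 = 13.04 mm; δ_solid = L₀ − L_s = 31.2 − 13.04 = 18.16 mm
δ = F/k = 18.7/0.81093 = 23.06 mm
δ ≥ δ_solid → spring goes solid

YES, δ = 23.1 mm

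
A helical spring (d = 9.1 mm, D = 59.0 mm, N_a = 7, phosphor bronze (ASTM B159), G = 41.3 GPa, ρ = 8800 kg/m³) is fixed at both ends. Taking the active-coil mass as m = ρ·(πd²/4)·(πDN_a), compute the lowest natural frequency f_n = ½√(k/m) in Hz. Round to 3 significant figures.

91.0 Hz

k = Gd⁴/(8D³N_a) = (41.3×10³)(9.1⁴)/(8·59.0³·7) = 24.625 N/mm = 24625 N/m
Wire length L = πDN_a = π·59.0·7 = 1297.5 mm
m = ρ·(πd²/4)·L = 8800 × 65.039×10⁻⁶ m² × 1.2975 m = 0.7426 kg
f_n = ½√(k/m) = 0.5·√(24625/0.7426) = 0.5·√(33160) = 91.05 Hz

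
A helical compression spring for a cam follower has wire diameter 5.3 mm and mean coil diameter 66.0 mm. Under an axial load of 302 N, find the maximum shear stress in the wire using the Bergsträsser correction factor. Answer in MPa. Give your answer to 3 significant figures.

Spring index C = D/d = 66.0/5.3 = 12.4528
K_B = (4C+2)/(4C−3) = 51.811/46.811 = 1.1068
τ₀ = 8FD/(πd³) = 8·302·66.0/(π·5.3³) = 159456/467.71 = 340.93 MPa
τ_max = K·τ₀ = 1.1068 × 340.93 = 377.34 MPa

377 MPa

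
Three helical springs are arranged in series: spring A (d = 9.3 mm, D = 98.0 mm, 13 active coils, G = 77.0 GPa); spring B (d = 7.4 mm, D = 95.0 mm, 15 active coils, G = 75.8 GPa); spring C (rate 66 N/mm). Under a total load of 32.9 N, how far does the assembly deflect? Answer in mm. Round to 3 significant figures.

21.0 mm

k_A = Gd⁴/(8D³N_a) = (77.0×10³)(9.3⁴)/(8·98.0³·13) = 5.8845 N/mm
k_B = Gd⁴/(8D³N_a) = (75.8×10³)(7.4⁴)/(8·95.0³·15) = 2.2092 N/mm
Series: 1/k_eq = 1/5.8845 + 1/2.2092 + 1/66 = 0.63773; k_eq = 1.5681 N/mm
δ = F/k_eq = 32.9/1.5681 = 20.981 mm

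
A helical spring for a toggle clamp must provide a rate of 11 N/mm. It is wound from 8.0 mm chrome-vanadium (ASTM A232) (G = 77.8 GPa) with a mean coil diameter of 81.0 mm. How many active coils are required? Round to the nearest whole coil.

7

N_a = Gd⁴/(8D³k) = (77.8×10³ × 8.0⁴)/(8 × 81.0³ × 11)
    = 3.18669e+08 / 4.67668e+07 = 6.814 → 7 coils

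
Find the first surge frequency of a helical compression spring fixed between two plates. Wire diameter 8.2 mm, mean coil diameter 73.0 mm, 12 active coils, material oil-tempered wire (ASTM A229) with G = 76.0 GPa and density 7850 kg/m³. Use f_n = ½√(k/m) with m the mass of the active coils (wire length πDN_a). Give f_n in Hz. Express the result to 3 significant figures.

44.9 Hz

k = Gd⁴/(8D³N_a) = (76.0×10³)(8.2⁴)/(8·73.0³·12) = 9.2009 N/mm = 9200.9 N/m
Wire length L = πDN_a = π·73.0·12 = 2752 mm
m = ρ·(πd²/4)·L = 7850 × 52.81×10⁻⁶ m² × 2.752 m = 1.1409 kg
f_n = ½√(k/m) = 0.5·√(9200.9/1.1409) = 0.5·√(8064.7) = 44.902 Hz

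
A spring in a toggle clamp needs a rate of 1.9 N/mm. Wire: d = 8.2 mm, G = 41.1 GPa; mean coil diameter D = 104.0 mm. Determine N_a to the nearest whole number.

N_a = Gd⁴/(8D³k) = (41.1×10³ × 8.2⁴)/(8 × 104.0³ × 1.9)
    = 1.85822e+08 / 1.70979e+07 = 10.87 → 11 coils

11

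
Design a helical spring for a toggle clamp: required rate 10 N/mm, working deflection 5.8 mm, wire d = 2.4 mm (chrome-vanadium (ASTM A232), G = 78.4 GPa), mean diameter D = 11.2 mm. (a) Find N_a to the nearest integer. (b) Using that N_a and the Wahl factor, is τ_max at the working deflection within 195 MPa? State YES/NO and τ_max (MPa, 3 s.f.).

(a) 23 coils; (b) YES, τ_max = 161 MPa

N_a = Gd⁴/(8D³k) = (78.4×10³)(2.4⁴)/(8·11.2³·10) = 23.14 → N_a = 23
Actual rate k = Gd⁴/(8D³·23) = 10.062 N/mm
Working load F = kδ = 10.062·5.8 = 58.36 N
C = 11.2/2.4 = 4.6667; K_W = (4C−1)/(4C−4)+0.615/C = 1.3363
τ_max = K_W·8FD/(πd³) = 1.3363·120.4 = 160.9 MPa
τ_max ≤ 195 MPa → acceptable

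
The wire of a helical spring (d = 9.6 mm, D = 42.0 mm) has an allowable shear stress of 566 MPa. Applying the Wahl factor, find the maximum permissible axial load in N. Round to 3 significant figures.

C = D/d = 42.0/9.6 = 4.3750
K_W = (4C−1)/(4C−4) + 0.615/C = 16.500/13.500 + 0.1406 = 1.3628
τ_max = K·8FD/(πd³) → F_max = τ_allow·πd³/(8DK)
F_max = 566·π·9.6³/(8·42.0·1.3628) = 1.5732e+06/457.9 = 3435.7 N

3440 N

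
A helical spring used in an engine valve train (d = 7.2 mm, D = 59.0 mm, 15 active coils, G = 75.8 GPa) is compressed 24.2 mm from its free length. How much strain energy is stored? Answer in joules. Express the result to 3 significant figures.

2.42 J

k = Gd⁴/(8D³N_a) = (75.8×10³)(7.2⁴)/(8·59.0³·15) = 8.2654 N/mm
U = ½kδ² = 0.5 × 8.2654 × 24.2² = 2420.3 N·mm = 2.4203 J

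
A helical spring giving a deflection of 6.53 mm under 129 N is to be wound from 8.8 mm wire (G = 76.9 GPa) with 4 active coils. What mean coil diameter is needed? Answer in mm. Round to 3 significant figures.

90.0 mm

Required rate k = F/δ = 129/6.53 = 19.755 N/mm
D = (Gd⁴/(8N_a·k))^(1/3) = (76.9×10³·8.8⁴/(8·4·19.755))^(1/3)
  = (729509)^(1/3) = 90.0209 mm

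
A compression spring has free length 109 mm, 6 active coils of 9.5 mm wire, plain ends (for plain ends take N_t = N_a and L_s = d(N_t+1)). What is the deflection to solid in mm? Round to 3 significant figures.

42.5 mm

N_t = 6; L_s = 9.5·7 = 66.5 mm
δ_solid = L₀ − L_s = 109 − 66.5 = 42.5 mm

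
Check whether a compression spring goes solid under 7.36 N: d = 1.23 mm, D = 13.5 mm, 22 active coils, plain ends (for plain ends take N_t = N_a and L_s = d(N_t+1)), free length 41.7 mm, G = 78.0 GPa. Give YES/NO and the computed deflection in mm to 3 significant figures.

k = Gd⁴/(8D³N_a) = (78.0×10³)(1.23⁴)/(8·13.5³·22) = 0.41229 N/mm
N_t = 22; L_s = 1.23·23 = 28.29 mm; δ_solid = L₀ − L_s = 41.7 − 28.29 = 13.41 mm
δ = F/k = 7.36/0.41229 = 17.852 mm
δ ≥ δ_solid → spring goes solid

YES, δ = 17.9 mm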